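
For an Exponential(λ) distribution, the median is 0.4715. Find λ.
λ = 1.4701

For X ~ Exponential(λ), the CDF is F(x) = 1 - e^(-λx).
The median m satisfies F(m) = 0.5:
1 - e^(-λm) = 0.5
e^(-λm) = 0.5
λm = ln(2)
m = ln(2) / λ

Given m = 0.4715:
λ = ln(2) / 0.4715 = 0.693147 / 0.4715 = 1.4701

Verification: ln(2) / 1.4701 = 0.4715 ✓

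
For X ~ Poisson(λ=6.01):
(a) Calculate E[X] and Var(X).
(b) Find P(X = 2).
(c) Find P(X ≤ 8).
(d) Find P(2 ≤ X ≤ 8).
(a) E[X] = 6.0100, Var(X) = 6.0100
(b) P(X = 2) = 0.044321
(c) P(X ≤ 8) = 0.846203
(d) P(2 ≤ X ≤ 8) = 0.829000

We have X ~ Poisson(λ=6.01).

(a) Moments:
E[X] = 6.0100
Var(X) = 6.0100
σ = √Var(X) = 2.4515

(b) Point probability using PMF:
P(X = 2) = 0.044321

(c) Cumulative probability using CDF:
P(X ≤ 8) = F(8) = 0.846203

(d) Range probability:
P(2 ≤ X ≤ 8) = P(X ≤ 8) - P(X ≤ 1)
                   = F(8) - F(1)
                   = 0.846203 - 0.017203
                   = 0.829000

This means approximately 82.9% of outcomes fall in the interval [2, 8].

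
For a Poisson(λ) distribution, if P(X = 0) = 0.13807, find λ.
λ = 1.9800

For a Poisson(λ) distribution, the PMF at 0 is:
P(X = 0) = λ^0 e^(-λ) / 0! = e^(-λ)

Given P(X = 0) = 0.13807:
e^(-λ) = 0.13807
-λ = ln(0.13807)
λ = -ln(0.13807) = 1.9800

Verification: e^(-1.9800) = 0.13807 ✓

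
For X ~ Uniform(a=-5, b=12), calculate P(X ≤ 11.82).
0.989412

We have X ~ Uniform(a=-5, b=12).

The CDF gives us P(X ≤ k).

Using the CDF:
P(X ≤ 11.82) = 0.989412

This means there's approximately a 98.9% chance that X is at most 11.82.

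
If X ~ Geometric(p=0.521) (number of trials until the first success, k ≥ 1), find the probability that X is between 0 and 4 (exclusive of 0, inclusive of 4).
0.947357

We have X ~ Geometric(p=0.521) (number of trials until the first success, k ≥ 1).

To find P(0 < X ≤ 4), we use:
P(0 < X ≤ 4) = P(X ≤ 4) - P(X ≤ 0)
                 = F(4) - F(0)
                 = 0.947357 - 0.000000
                 = 0.947357

So there's approximately a 94.7% chance that X falls in this range.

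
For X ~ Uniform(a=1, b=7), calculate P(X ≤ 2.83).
0.305000

We have X ~ Uniform(a=1, b=7).

The CDF gives us P(X ≤ k).

Using the CDF:
P(X ≤ 2.83) = 0.305000

This means there's approximately a 30.5% chance that X is at most 2.83.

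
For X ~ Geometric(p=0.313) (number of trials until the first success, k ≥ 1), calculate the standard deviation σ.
2.6481

We have X ~ Geometric(p=0.313) (number of trials until the first success, k ≥ 1).

For a Geometric distribution with p=0.313 (number of trials until the first success, k ≥ 1):
σ = √Var(X) = 2.6481

The standard deviation is the square root of the variance.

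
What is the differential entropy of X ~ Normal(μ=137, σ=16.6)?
4.2283 nats

We have X ~ Normal(μ=137, σ=16.6).

The differential entropy measures the uncertainty or information content of the distribution.

For a Normal distribution with μ=137, σ=16.6:
h(X) = 4.2283 nats

(In bits, this would be 6.1002 bits.)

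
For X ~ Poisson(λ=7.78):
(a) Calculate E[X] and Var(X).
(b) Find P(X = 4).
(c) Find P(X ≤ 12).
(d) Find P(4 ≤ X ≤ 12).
(a) E[X] = 7.7800, Var(X) = 7.7800
(b) P(X = 4) = 0.063811
(c) P(X ≤ 12) = 0.946214
(d) P(4 ≤ X ≤ 12) = 0.897086

We have X ~ Poisson(λ=7.78).

(a) Moments:
E[X] = 7.7800
Var(X) = 7.7800
σ = √Var(X) = 2.7893

(b) Point probability using PMF:
P(X = 4) = 0.063811

(c) Cumulative probability using CDF:
P(X ≤ 12) = F(12) = 0.946214

(d) Range probability:
P(4 ≤ X ≤ 12) = P(X ≤ 12) - P(X ≤ 3)
                   = F(12) - F(3)
                   = 0.946214 - 0.049129
                   = 0.897086

This means approximately 89.7% of outcomes fall in the interval [4, 12].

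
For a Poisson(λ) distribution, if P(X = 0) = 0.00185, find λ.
λ = 6.2926

For a Poisson(λ) distribution, the PMF at 0 is:
P(X = 0) = λ^0 e^(-λ) / 0! = e^(-λ)

Given P(X = 0) = 0.00185:
e^(-λ) = 0.00185
-λ = ln(0.00185)
λ = -ln(0.00185) = 6.2926

Verification: e^(-6.2926) = 0.00185 ✓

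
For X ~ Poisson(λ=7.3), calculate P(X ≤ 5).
0.264043

We have X ~ Poisson(λ=7.3).

The CDF gives us P(X ≤ k).

Using the CDF:
P(X ≤ 5) = 0.264043

This means there's approximately a 26.4% chance that X is at most 5.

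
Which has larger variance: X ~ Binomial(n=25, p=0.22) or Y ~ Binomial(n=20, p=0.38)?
Y has larger variance (4.7120 > 4.2900)

Compute the variance for each distribution:

X ~ Binomial(n=25, p=0.22):
Var(X) = 4.2900

Y ~ Binomial(n=20, p=0.38):
Var(Y) = 4.7120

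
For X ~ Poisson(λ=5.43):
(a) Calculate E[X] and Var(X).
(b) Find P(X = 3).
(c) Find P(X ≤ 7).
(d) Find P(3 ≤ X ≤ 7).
(a) E[X] = 5.4300, Var(X) = 5.4300
(b) P(X = 3) = 0.116958
(c) P(X ≤ 7) = 0.818043
(d) P(3 ≤ X ≤ 7) = 0.725242

We have X ~ Poisson(λ=5.43).

(a) Moments:
E[X] = 5.4300
Var(X) = 5.4300
σ = √Var(X) = 2.3302

(b) Point probability using PMF:
P(X = 3) = 0.116958

(c) Cumulative probability using CDF:
P(X ≤ 7) = F(7) = 0.818043

(d) Range probability:
P(3 ≤ X ≤ 7) = P(X ≤ 7) - P(X ≤ 2)
                   = F(7) - F(2)
                   = 0.818043 - 0.092801
                   = 0.725242

This means approximately 72.5% of outcomes fall in the interval [3, 7].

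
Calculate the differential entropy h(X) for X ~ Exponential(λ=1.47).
0.6147 nats

We have X ~ Exponential(λ=1.47).

The differential entropy measures the uncertainty or information content of the distribution.

For an Exponential distribution with λ=1.47:
h(X) = 0.6147 nats

(In bits, this would be 0.8869 bits.)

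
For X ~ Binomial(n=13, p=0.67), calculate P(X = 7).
0.134315

We have X ~ Binomial(n=13, p=0.67).

For a Binomial distribution, the PMF gives us the probability of each outcome.

Using the PMF formula:
P(X = 7) = 0.134315

Rounded to 4 decimal places: 0.1343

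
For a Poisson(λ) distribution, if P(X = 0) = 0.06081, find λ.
λ = 2.8000

For a Poisson(λ) distribution, the PMF at 0 is:
P(X = 0) = λ^0 e^(-λ) / 0! = e^(-λ)

Given P(X = 0) = 0.06081:
e^(-λ) = 0.06081
-λ = ln(0.06081)
λ = -ln(0.06081) = 2.8000

Verification: e^(-2.8000) = 0.06081 ✓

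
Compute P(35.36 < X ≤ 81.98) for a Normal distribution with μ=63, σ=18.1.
0.789452

We have X ~ Normal(μ=63, σ=18.1).

To find P(35.36 < X ≤ 81.98), we use:
P(35.36 < X ≤ 81.98) = P(X ≤ 81.98) - P(X ≤ 35.36)
                 = F(81.98) - F(35.36)
                 = 0.852823 - 0.063372
                 = 0.789452

So there's approximately a 78.9% chance that X falls in this range.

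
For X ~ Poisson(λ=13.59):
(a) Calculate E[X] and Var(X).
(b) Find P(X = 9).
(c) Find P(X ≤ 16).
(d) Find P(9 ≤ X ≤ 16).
(a) E[X] = 13.5900, Var(X) = 13.5900
(b) P(X = 9) = 0.054595
(c) P(X ≤ 16) = 0.790308
(d) P(9 ≤ X ≤ 16) = 0.714628

We have X ~ Poisson(λ=13.59).

(a) Moments:
E[X] = 13.5900
Var(X) = 13.5900
σ = √Var(X) = 3.6865

(b) Point probability using PMF:
P(X = 9) = 0.054595

(c) Cumulative probability using CDF:
P(X ≤ 16) = F(16) = 0.790308

(d) Range probability:
P(9 ≤ X ≤ 16) = P(X ≤ 16) - P(X ≤ 8)
                   = F(16) - F(8)
                   = 0.790308 - 0.075681
                   = 0.714628

This means approximately 71.5% of outcomes fall in the interval [9, 16].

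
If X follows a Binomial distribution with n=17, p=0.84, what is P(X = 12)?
0.080076

We have X ~ Binomial(n=17, p=0.84).

For a Binomial distribution, the PMF gives us the probability of each outcome.

Using the PMF formula:
P(X = 12) = 0.080076

Rounded to 4 decimal places: 0.0801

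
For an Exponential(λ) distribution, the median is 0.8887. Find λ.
λ = 0.7800

For X ~ Exponential(λ), the CDF is F(x) = 1 - e^(-λx).
The median m satisfies F(m) = 0.5:
1 - e^(-λm) = 0.5
e^(-λm) = 0.5
λm = ln(2)
m = ln(2) / λ

Given m = 0.8887:
λ = ln(2) / 0.8887 = 0.693147 / 0.8887 = 0.7800

Verification: ln(2) / 0.7800 = 0.8887 ✓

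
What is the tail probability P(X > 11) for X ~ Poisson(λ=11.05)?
0.426702

We have X ~ Poisson(λ=11.05).

P(X > 11) = 1 - P(X ≤ 11)
                = 1 - F(11)
                = 1 - 0.573298
                = 0.426702

So there's approximately a 42.7% chance that X exceeds 11.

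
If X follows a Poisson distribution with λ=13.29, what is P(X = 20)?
0.020540

We have X ~ Poisson(λ=13.29).

For a Poisson distribution, the PMF gives us the probability of each outcome.

Using the PMF formula:
P(X = 20) = 0.020540

Rounded to 4 decimal places: 0.0205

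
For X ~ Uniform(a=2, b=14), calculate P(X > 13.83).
0.014167

We have X ~ Uniform(a=2, b=14).

P(X > 13.83) = 1 - P(X ≤ 13.83)
                = 1 - F(13.83)
                = 1 - 0.985833
                = 0.014167

So there's approximately a 1.4% chance that X exceeds 13.83.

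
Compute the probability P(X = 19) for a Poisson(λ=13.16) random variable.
0.029205

We have X ~ Poisson(λ=13.16).

For a Poisson distribution, the PMF gives us the probability of each outcome.

Using the PMF formula:
P(X = 19) = 0.029205

Rounded to 4 decimal places: 0.0292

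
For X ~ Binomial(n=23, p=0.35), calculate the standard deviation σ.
2.2875

We have X ~ Binomial(n=23, p=0.35).

For a Binomial distribution with n=23, p=0.35:
σ = √Var(X) = 2.2875

The standard deviation is the square root of the variance.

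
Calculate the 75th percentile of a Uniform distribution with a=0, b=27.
20.2500

We have X ~ Uniform(a=0, b=27).

We want to find x such that P(X ≤ x) = 0.75.

This is the 75th percentile, which means 75% of values fall below this point.

Using the inverse CDF (quantile function):
x = F⁻¹(0.75) = 20.2500

Verification: P(X ≤ 20.2500) = 0.75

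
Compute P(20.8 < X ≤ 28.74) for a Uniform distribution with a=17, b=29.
0.661667

We have X ~ Uniform(a=17, b=29).

To find P(20.8 < X ≤ 28.74), we use:
P(20.8 < X ≤ 28.74) = P(X ≤ 28.74) - P(X ≤ 20.8)
                 = F(28.74) - F(20.8)
                 = 0.978333 - 0.316667
                 = 0.661667

So there's approximately a 66.2% chance that X falls in this range.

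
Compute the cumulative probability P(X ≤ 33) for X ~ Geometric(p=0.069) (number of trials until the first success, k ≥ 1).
0.905520

We have X ~ Geometric(p=0.069) (number of trials until the first success, k ≥ 1).

The CDF gives us P(X ≤ k).

Using the CDF:
P(X ≤ 33) = 0.905520

This means there's approximately a 90.6% chance that X is at most 33.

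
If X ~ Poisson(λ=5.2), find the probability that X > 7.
0.155078

We have X ~ Poisson(λ=5.2).

P(X > 7) = 1 - P(X ≤ 7)
                = 1 - F(7)
                = 1 - 0.844922
                = 0.155078

So there's approximately a 15.5% chance that X exceeds 7.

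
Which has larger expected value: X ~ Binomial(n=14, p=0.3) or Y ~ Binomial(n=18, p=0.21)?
X has larger mean (4.2000 > 3.7800)

Compute the expected value for each distribution:

X ~ Binomial(n=14, p=0.3):
E[X] = 4.2000

Y ~ Binomial(n=18, p=0.21):
E[Y] = 3.7800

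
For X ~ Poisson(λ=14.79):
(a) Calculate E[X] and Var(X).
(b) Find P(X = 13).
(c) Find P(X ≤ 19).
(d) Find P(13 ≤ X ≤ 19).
(a) E[X] = 14.7900, Var(X) = 14.7900
(b) P(X = 13) = 0.098195
(c) P(X ≤ 19) = 0.886597
(d) P(13 ≤ X ≤ 19) = 0.601222

We have X ~ Poisson(λ=14.79).

(a) Moments:
E[X] = 14.7900
Var(X) = 14.7900
σ = √Var(X) = 3.8458

(b) Point probability using PMF:
P(X = 13) = 0.098195

(c) Cumulative probability using CDF:
P(X ≤ 19) = F(19) = 0.886597

(d) Range probability:
P(13 ≤ X ≤ 19) = P(X ≤ 19) - P(X ≤ 12)
                   = F(19) - F(12)
                   = 0.886597 - 0.285375
                   = 0.601222

This means approximately 60.1% of outcomes fall in the interval [13, 19].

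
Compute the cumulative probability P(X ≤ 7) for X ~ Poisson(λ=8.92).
0.333349

We have X ~ Poisson(λ=8.92).

The CDF gives us P(X ≤ k).

Using the CDF:
P(X ≤ 7) = 0.333349

This means there's approximately a 33.3% chance that X is at most 7.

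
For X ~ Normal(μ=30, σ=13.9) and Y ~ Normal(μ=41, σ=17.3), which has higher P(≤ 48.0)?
X has higher probability (P(X ≤ 48.0) = 0.9023 > P(Y ≤ 48.0) = 0.6571)

Compute P(≤ 48.0) for each distribution:

X ~ Normal(μ=30, σ=13.9):
P(X ≤ 48.0) = 0.9023

Y ~ Normal(μ=41, σ=17.3):
P(Y ≤ 48.0) = 0.6571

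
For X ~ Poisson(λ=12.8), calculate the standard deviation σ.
3.5777

We have X ~ Poisson(λ=12.8).

For a Poisson distribution with λ=12.8:
σ = √Var(X) = 3.5777

The standard deviation is the square root of the variance.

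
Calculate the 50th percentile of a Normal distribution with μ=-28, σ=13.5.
-28.0000

We have X ~ Normal(μ=-28, σ=13.5).

We want to find x such that P(X ≤ x) = 0.5.

This is the 50th percentile, which means 50% of values fall below this point.

Using the inverse CDF (quantile function):
x = F⁻¹(0.5) = -28.0000

Verification: P(X ≤ -28.0000) = 0.5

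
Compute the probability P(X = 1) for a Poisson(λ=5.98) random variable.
0.015122

We have X ~ Poisson(λ=5.98).

For a Poisson distribution, the PMF gives us the probability of each outcome.

Using the PMF formula:
P(X = 1) = 0.015122

Rounded to 4 decimal places: 0.0151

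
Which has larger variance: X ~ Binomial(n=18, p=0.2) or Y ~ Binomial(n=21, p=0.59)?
Y has larger variance (5.0799 > 2.8800)

Compute the variance for each distribution:

X ~ Binomial(n=18, p=0.2):
Var(X) = 2.8800

Y ~ Binomial(n=21, p=0.59):
Var(Y) = 5.0799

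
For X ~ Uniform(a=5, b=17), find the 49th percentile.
10.8800

We have X ~ Uniform(a=5, b=17).

We want to find x such that P(X ≤ x) = 0.49.

This is the 49th percentile, which means 49% of values fall below this point.

Using the inverse CDF (quantile function):
x = F⁻¹(0.49) = 10.8800

Verification: P(X ≤ 10.8800) = 0.49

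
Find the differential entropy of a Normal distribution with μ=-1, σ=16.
4.1915 nats

We have X ~ Normal(μ=-1, σ=16).

The differential entropy measures the uncertainty or information content of the distribution.

For a Normal distribution with μ=-1, σ=16:
h(X) = 4.1915 nats

(In bits, this would be 6.0471 bits.)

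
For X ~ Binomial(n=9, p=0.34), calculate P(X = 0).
0.023763

We have X ~ Binomial(n=9, p=0.34).

For a Binomial distribution, the PMF gives us the probability of each outcome.

Using the PMF formula:
P(X = 0) = 0.023763

Rounded to 4 decimal places: 0.0238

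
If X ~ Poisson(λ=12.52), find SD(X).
3.5384

We have X ~ Poisson(λ=12.52).

For a Poisson distribution with λ=12.52:
σ = √Var(X) = 3.5384

The standard deviation is the square root of the variance.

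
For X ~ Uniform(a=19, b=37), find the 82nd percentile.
33.7600

We have X ~ Uniform(a=19, b=37).

We want to find x such that P(X ≤ x) = 0.82.

This is the 82nd percentile, which means 82% of values fall below this point.

Using the inverse CDF (quantile function):
x = F⁻¹(0.82) = 33.7600

Verification: P(X ≤ 33.7600) = 0.82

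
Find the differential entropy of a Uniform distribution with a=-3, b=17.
2.9957 nats

We have X ~ Uniform(a=-3, b=17).

The differential entropy measures the uncertainty or information content of the distribution.

For a Uniform distribution with a=-3, b=17:
h(X) = 2.9957 nats

(In bits, this would be 4.3219 bits.)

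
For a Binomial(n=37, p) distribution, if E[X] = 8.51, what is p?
p = 0.23

For a Binomial(n, p) distribution:
E[X] = n × p

Given n = 37 and E[X] = 8.51:
8.51 = 37 × p
p = 8.51 / 37 = 0.23

Verification: Binomial(37, 0.23) has E[X] = 8.51 ✓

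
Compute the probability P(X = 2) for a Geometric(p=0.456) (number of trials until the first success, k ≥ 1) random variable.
0.248064

We have X ~ Geometric(p=0.456) (number of trials until the first success, k ≥ 1).

For a Geometric distribution, the PMF gives us the probability of each outcome.

Using the PMF formula:
P(X = 2) = 0.248064

Rounded to 4 decimal places: 0.2481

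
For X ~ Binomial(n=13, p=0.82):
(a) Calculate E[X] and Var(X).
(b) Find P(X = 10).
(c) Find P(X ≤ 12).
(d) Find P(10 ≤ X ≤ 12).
(a) E[X] = 10.6600, Var(X) = 1.9188
(b) P(X = 10) = 0.229257
(c) P(X ≤ 12) = 0.924216
(d) P(10 ≤ X ≤ 12) = 0.730354

We have X ~ Binomial(n=13, p=0.82).

(a) Moments:
E[X] = 10.6600
Var(X) = 1.9188
σ = √Var(X) = 1.3852

(b) Point probability using PMF:
P(X = 10) = 0.229257

(c) Cumulative probability using CDF:
P(X ≤ 12) = F(12) = 0.924216

(d) Range probability:
P(10 ≤ X ≤ 12) = P(X ≤ 12) - P(X ≤ 9)
                   = F(12) - F(9)
                   = 0.924216 - 0.193862
                   = 0.730354

This means approximately 73.0% of outcomes fall in the interval [10, 12].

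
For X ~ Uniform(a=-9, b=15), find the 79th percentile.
9.9600

We have X ~ Uniform(a=-9, b=15).

We want to find x such that P(X ≤ x) = 0.79.

This is the 79th percentile, which means 79% of values fall below this point.

Using the inverse CDF (quantile function):
x = F⁻¹(0.79) = 9.9600

Verification: P(X ≤ 9.9600) = 0.79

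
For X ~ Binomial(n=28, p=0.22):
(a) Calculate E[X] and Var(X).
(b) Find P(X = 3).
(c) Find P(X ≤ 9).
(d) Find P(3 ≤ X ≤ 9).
(a) E[X] = 6.1600, Var(X) = 4.8048
(b) P(X = 3) = 0.069980
(c) P(X ≤ 9) = 0.930899
(d) P(3 ≤ X ≤ 9) = 0.893800

We have X ~ Binomial(n=28, p=0.22).

(a) Moments:
E[X] = 6.1600
Var(X) = 4.8048
σ = √Var(X) = 2.1920

(b) Point probability using PMF:
P(X = 3) = 0.069980

(c) Cumulative probability using CDF:
P(X ≤ 9) = F(9) = 0.930899

(d) Range probability:
P(3 ≤ X ≤ 9) = P(X ≤ 9) - P(X ≤ 2)
                   = F(9) - F(2)
                   = 0.930899 - 0.037099
                   = 0.893800

This means approximately 89.4% of outcomes fall in the interval [3, 9].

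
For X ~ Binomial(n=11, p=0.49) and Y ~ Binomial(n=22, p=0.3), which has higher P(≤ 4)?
X has higher probability (P(X ≤ 4) = 0.2974 > P(Y ≤ 4) = 0.1645)

Compute P(≤ 4) for each distribution:

X ~ Binomial(n=11, p=0.49):
P(X ≤ 4) = 0.2974

Y ~ Binomial(n=22, p=0.3):
P(Y ≤ 4) = 0.1645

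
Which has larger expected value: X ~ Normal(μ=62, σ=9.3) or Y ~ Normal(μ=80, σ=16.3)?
Y has larger mean (80.0000 > 62.0000)

Compute the expected value for each distribution:

X ~ Normal(μ=62, σ=9.3):
E[X] = 62.0000

Y ~ Normal(μ=80, σ=16.3):
E[Y] = 80.0000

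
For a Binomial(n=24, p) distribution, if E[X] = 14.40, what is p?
p = 0.6

For a Binomial(n, p) distribution:
E[X] = n × p

Given n = 24 and E[X] = 14.40:
14.40 = 24 × p
p = 14.40 / 24 = 0.6

Verification: Binomial(24, 0.6) has E[X] = 14.40 ✓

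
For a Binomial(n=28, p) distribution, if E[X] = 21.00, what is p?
p = 0.75

For a Binomial(n, p) distribution:
E[X] = n × p

Given n = 28 and E[X] = 21.00:
21.00 = 28 × p
p = 21.00 / 28 = 0.75

Verification: Binomial(28, 0.75) has E[X] = 21.00 ✓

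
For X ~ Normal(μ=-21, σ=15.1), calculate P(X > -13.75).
0.315567

We have X ~ Normal(μ=-21, σ=15.1).

P(X > -13.75) = 1 - P(X ≤ -13.75)
                = 1 - F(-13.75)
                = 1 - 0.684433
                = 0.315567

So there's approximately a 31.6% chance that X exceeds -13.75.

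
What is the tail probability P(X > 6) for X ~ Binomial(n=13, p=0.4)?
0.228844

We have X ~ Binomial(n=13, p=0.4).

P(X > 6) = 1 - P(X ≤ 6)
                = 1 - F(6)
                = 1 - 0.771156
                = 0.228844

So there's approximately a 22.9% chance that X exceeds 6.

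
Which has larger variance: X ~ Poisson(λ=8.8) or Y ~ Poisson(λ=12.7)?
Y has larger variance (12.7000 > 8.8000)

Compute the variance for each distribution:

X ~ Poisson(λ=8.8):
Var(X) = 8.8000

Y ~ Poisson(λ=12.7):
Var(Y) = 12.7000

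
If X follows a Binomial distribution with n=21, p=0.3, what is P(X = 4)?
0.112776

We have X ~ Binomial(n=21, p=0.3).

For a Binomial distribution, the PMF gives us the probability of each outcome.

Using the PMF formula:
P(X = 4) = 0.112776

Rounded to 4 decimal places: 0.1128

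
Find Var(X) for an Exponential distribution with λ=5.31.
0.0355

We have X ~ Exponential(λ=5.31).

For an Exponential distribution with λ=5.31:
Var(X) = 0.0355

The variance measures the spread of the distribution around the mean.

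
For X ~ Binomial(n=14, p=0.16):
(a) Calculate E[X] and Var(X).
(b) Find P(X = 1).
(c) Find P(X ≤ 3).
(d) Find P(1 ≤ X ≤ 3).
(a) E[X] = 2.2400, Var(X) = 1.8816
(b) P(X = 1) = 0.232209
(c) P(X ≤ 3) = 0.825829
(d) P(1 ≤ X ≤ 3) = 0.738751

We have X ~ Binomial(n=14, p=0.16).

(a) Moments:
E[X] = 2.2400
Var(X) = 1.8816
σ = √Var(X) = 1.3717

(b) Point probability using PMF:
P(X = 1) = 0.232209

(c) Cumulative probability using CDF:
P(X ≤ 3) = F(3) = 0.825829

(d) Range probability:
P(1 ≤ X ≤ 3) = P(X ≤ 3) - P(X ≤ 0)
                   = F(3) - F(0)
                   = 0.825829 - 0.087078
                   = 0.738751

This means approximately 73.9% of outcomes fall in the interval [1, 3].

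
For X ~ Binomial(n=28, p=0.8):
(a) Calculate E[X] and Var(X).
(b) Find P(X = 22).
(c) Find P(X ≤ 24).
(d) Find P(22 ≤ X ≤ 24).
(a) E[X] = 22.4000, Var(X) = 4.4800
(b) P(X = 22) = 0.177910
(c) P(X ≤ 24) = 0.839817
(d) P(22 ≤ X ≤ 24) = 0.518261

We have X ~ Binomial(n=28, p=0.8).

(a) Moments:
E[X] = 22.4000
Var(X) = 4.4800
σ = √Var(X) = 2.1166

(b) Point probability using PMF:
P(X = 22) = 0.177910

(c) Cumulative probability using CDF:
P(X ≤ 24) = F(24) = 0.839817

(d) Range probability:
P(22 ≤ X ≤ 24) = P(X ≤ 24) - P(X ≤ 21)
                   = F(24) - F(21)
                   = 0.839817 - 0.321556
                   = 0.518261

This means approximately 51.8% of outcomes fall in the interval [22, 24].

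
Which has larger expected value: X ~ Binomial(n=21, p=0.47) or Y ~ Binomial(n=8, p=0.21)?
X has larger mean (9.8700 > 1.6800)

Compute the expected value for each distribution:

X ~ Binomial(n=21, p=0.47):
E[X] = 9.8700

Y ~ Binomial(n=8, p=0.21):
E[Y] = 1.6800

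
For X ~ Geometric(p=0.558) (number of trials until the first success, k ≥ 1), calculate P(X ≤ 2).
0.804636

We have X ~ Geometric(p=0.558) (number of trials until the first success, k ≥ 1).

The CDF gives us P(X ≤ k).

Using the CDF:
P(X ≤ 2) = 0.804636

This means there's approximately a 80.5% chance that X is at most 2.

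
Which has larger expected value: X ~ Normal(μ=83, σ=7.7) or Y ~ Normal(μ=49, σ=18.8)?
X has larger mean (83.0000 > 49.0000)

Compute the expected value for each distribution:

X ~ Normal(μ=83, σ=7.7):
E[X] = 83.0000

Y ~ Normal(μ=49, σ=18.8):
E[Y] = 49.0000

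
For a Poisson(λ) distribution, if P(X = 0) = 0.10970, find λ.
λ = 2.2100

For a Poisson(λ) distribution, the PMF at 0 is:
P(X = 0) = λ^0 e^(-λ) / 0! = e^(-λ)

Given P(X = 0) = 0.10970:
e^(-λ) = 0.10970
-λ = ln(0.10970)
λ = -ln(0.10970) = 2.2100

Verification: e^(-2.2100) = 0.10970 ✓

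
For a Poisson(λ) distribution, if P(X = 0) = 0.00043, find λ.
λ = 7.7517

For a Poisson(λ) distribution, the PMF at 0 is:
P(X = 0) = λ^0 e^(-λ) / 0! = e^(-λ)

Given P(X = 0) = 0.00043:
e^(-λ) = 0.00043
-λ = ln(0.00043)
λ = -ln(0.00043) = 7.7517

Verification: e^(-7.7517) = 0.00043 ✓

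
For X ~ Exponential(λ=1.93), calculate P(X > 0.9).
0.176048

We have X ~ Exponential(λ=1.93).

P(X > 0.9) = 1 - P(X ≤ 0.9)
                = 1 - F(0.9)
                = 1 - 0.823952
                = 0.176048

So there's approximately a 17.6% chance that X exceeds 0.9.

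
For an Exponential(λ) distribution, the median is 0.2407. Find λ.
λ = 2.8797

For X ~ Exponential(λ), the CDF is F(x) = 1 - e^(-λx).
The median m satisfies F(m) = 0.5:
1 - e^(-λm) = 0.5
e^(-λm) = 0.5
λm = ln(2)
m = ln(2) / λ

Given m = 0.2407:
λ = ln(2) / 0.2407 = 0.693147 / 0.2407 = 2.8797

Verification: ln(2) / 2.8797 = 0.2407 ✓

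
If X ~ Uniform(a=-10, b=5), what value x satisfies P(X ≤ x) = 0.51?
-2.3500

We have X ~ Uniform(a=-10, b=5).

We want to find x such that P(X ≤ x) = 0.51.

This is the 51st percentile, which means 51% of values fall below this point.

Using the inverse CDF (quantile function):
x = F⁻¹(0.51) = -2.3500

Verification: P(X ≤ -2.3500) = 0.51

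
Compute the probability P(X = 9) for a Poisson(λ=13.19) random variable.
0.062244

We have X ~ Poisson(λ=13.19).

For a Poisson distribution, the PMF gives us the probability of each outcome.

Using the PMF formula:
P(X = 9) = 0.062244

Rounded to 4 decimal places: 0.0622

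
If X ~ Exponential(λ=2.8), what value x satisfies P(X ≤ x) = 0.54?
0.2773

We have X ~ Exponential(λ=2.8).

We want to find x such that P(X ≤ x) = 0.54.

This is the 54th percentile, which means 54% of values fall below this point.

Using the inverse CDF (quantile function):
x = F⁻¹(0.54) = 0.2773

Verification: P(X ≤ 0.2773) = 0.54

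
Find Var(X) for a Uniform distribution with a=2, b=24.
40.3333

We have X ~ Uniform(a=2, b=24).

For a Uniform distribution with a=2, b=24:
Var(X) = 40.3333

The variance measures the spread of the distribution around the mean.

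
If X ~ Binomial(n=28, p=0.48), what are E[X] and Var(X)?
E[X] = 13.4400, Var(X) = 6.9888

We have X ~ Binomial(n=28, p=0.48).

For a Binomial distribution with n=28, p=0.48:

Expected value:
E[X] = 13.4400

Variance:
Var(X) = 6.9888

Standard deviation:
σ = √Var(X) = 2.6436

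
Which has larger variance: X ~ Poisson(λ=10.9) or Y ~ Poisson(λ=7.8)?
X has larger variance (10.9000 > 7.8000)

Compute the variance for each distribution:

X ~ Poisson(λ=10.9):
Var(X) = 10.9000

Y ~ Poisson(λ=7.8):
Var(Y) = 7.8000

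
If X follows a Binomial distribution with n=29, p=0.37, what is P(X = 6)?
0.029563

We have X ~ Binomial(n=29, p=0.37).

For a Binomial distribution, the PMF gives us the probability of each outcome.

Using the PMF formula:
P(X = 6) = 0.029563

Rounded to 4 decimal places: 0.0296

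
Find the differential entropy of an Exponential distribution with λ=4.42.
-0.4861 nats

We have X ~ Exponential(λ=4.42).

The differential entropy measures the uncertainty or information content of the distribution.

For an Exponential distribution with λ=4.42:
h(X) = -0.4861 nats

(In bits, this would be -0.7014 bits.)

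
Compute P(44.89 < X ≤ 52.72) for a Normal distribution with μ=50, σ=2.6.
0.827570

We have X ~ Normal(μ=50, σ=2.6).

To find P(44.89 < X ≤ 52.72), we use:
P(44.89 < X ≤ 52.72) = P(X ≤ 52.72) - P(X ≤ 44.89)
                 = F(52.72) - F(44.89)
                 = 0.852255 - 0.024685
                 = 0.827570

So there's approximately a 82.8% chance that X falls in this range.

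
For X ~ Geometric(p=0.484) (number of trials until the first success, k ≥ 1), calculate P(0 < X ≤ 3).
0.862612

We have X ~ Geometric(p=0.484) (number of trials until the first success, k ≥ 1).

To find P(0 < X ≤ 3), we use:
P(0 < X ≤ 3) = P(X ≤ 3) - P(X ≤ 0)
                 = F(3) - F(0)
                 = 0.862612 - 0.000000
                 = 0.862612

So there's approximately a 86.3% chance that X falls in this range.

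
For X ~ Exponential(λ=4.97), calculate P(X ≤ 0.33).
0.806039

We have X ~ Exponential(λ=4.97).

The CDF gives us P(X ≤ k).

Using the CDF:
P(X ≤ 0.33) = 0.806039

This means there's approximately a 80.6% chance that X is at most 0.33.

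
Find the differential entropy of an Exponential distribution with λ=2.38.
0.1329 nats

We have X ~ Exponential(λ=2.38).

The differential entropy measures the uncertainty or information content of the distribution.

For an Exponential distribution with λ=2.38:
h(X) = 0.1329 nats

(In bits, this would be 0.1917 bits.)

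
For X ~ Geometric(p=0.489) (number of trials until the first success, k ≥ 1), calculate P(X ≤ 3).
0.866567

We have X ~ Geometric(p=0.489) (number of trials until the first success, k ≥ 1).

The CDF gives us P(X ≤ k).

Using the CDF:
P(X ≤ 3) = 0.866567

This means there's approximately a 86.7% chance that X is at most 3.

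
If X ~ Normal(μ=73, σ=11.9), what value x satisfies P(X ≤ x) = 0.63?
76.9491

We have X ~ Normal(μ=73, σ=11.9).

We want to find x such that P(X ≤ x) = 0.63.

This is the 63rd percentile, which means 63% of values fall below this point.

Using the inverse CDF (quantile function):
x = F⁻¹(0.63) = 76.9491

Verification: P(X ≤ 76.9491) = 0.63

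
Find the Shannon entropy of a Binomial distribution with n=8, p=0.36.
1.7169 nats

We have X ~ Binomial(n=8, p=0.36).

The Shannon entropy measures the uncertainty or information content of the distribution.

For a Binomial distribution with n=8, p=0.36:
H(X) = 1.7169 nats

(In bits, this would be 2.4769 bits.)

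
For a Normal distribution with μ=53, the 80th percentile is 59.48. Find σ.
σ = 7.6994

For X ~ Normal(μ, σ), the p-th percentile satisfies x = μ + z_p × σ,
where z_p = Φ⁻¹(p) is the standard normal quantile.

Step 1: z_{0.8} = Φ⁻¹(0.8) = 0.8416

Step 2: Solve for σ:
59.48 = 53 + 0.8416 × σ
σ = (59.48 - 53) / 0.8416
σ = 6.48 / 0.8416
σ = 7.6994

Verification: μ + z × σ = 53 + 0.8416 × 7.6994 = 59.48 ✓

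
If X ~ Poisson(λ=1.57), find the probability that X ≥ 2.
0.465324

We have X ~ Poisson(λ=1.57).

For discrete distributions, P(X ≥ 2) = 1 - P(X ≤ 1).

P(X ≤ 1) = 0.534676
P(X ≥ 2) = 1 - 0.534676 = 0.465324

So there's approximately a 46.5% chance that X is at least 2.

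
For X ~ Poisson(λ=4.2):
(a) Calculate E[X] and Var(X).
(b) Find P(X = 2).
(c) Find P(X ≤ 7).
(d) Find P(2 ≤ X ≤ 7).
(a) E[X] = 4.2000, Var(X) = 4.2000
(b) P(X = 2) = 0.132261
(c) P(X ≤ 7) = 0.936057
(d) P(2 ≤ X ≤ 7) = 0.858080

We have X ~ Poisson(λ=4.2).

(a) Moments:
E[X] = 4.2000
Var(X) = 4.2000
σ = √Var(X) = 2.0494

(b) Point probability using PMF:
P(X = 2) = 0.132261

(c) Cumulative probability using CDF:
P(X ≤ 7) = F(7) = 0.936057

(d) Range probability:
P(2 ≤ X ≤ 7) = P(X ≤ 7) - P(X ≤ 1)
                   = F(7) - F(1)
                   = 0.936057 - 0.077977
                   = 0.858080

This means approximately 85.8% of outcomes fall in the interval [2, 7].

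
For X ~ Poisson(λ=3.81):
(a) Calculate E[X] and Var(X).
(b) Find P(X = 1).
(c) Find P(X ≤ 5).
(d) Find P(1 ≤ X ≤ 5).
(a) E[X] = 3.8100, Var(X) = 3.8100
(b) P(X = 1) = 0.084385
(c) P(X ≤ 5) = 0.814077
(d) P(1 ≤ X ≤ 5) = 0.791929

We have X ~ Poisson(λ=3.81).

(a) Moments:
E[X] = 3.8100
Var(X) = 3.8100
σ = √Var(X) = 1.9519

(b) Point probability using PMF:
P(X = 1) = 0.084385

(c) Cumulative probability using CDF:
P(X ≤ 5) = F(5) = 0.814077

(d) Range probability:
P(1 ≤ X ≤ 5) = P(X ≤ 5) - P(X ≤ 0)
                   = F(5) - F(0)
                   = 0.814077 - 0.022148
                   = 0.791929

This means approximately 79.2% of outcomes fall in the interval [1, 5].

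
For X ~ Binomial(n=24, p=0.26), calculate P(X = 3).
0.063826

We have X ~ Binomial(n=24, p=0.26).

For a Binomial distribution, the PMF gives us the probability of each outcome.

Using the PMF formula:
P(X = 3) = 0.063826

Rounded to 4 decimal places: 0.0638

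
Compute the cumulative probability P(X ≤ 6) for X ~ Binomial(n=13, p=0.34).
0.886527

We have X ~ Binomial(n=13, p=0.34).

The CDF gives us P(X ≤ k).

Using the CDF:
P(X ≤ 6) = 0.886527

This means there's approximately a 88.7% chance that X is at most 6.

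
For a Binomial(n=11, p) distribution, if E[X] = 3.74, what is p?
p = 0.34

For a Binomial(n, p) distribution:
E[X] = n × p

Given n = 11 and E[X] = 3.74:
3.74 = 11 × p
p = 3.74 / 11 = 0.34

Verification: Binomial(11, 0.34) has E[X] = 3.74 ✓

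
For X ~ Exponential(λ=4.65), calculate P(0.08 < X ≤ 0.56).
0.615377

We have X ~ Exponential(λ=4.65).

To find P(0.08 < X ≤ 0.56), we use:
P(0.08 < X ≤ 0.56) = P(X ≤ 0.56) - P(X ≤ 0.08)
                 = F(0.56) - F(0.08)
                 = 0.926023 - 0.310646
                 = 0.615377

So there's approximately a 61.5% chance that X falls in this range.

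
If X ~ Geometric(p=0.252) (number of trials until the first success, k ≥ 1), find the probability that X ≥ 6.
0.234157

We have X ~ Geometric(p=0.252) (number of trials until the first success, k ≥ 1).

For discrete distributions, P(X ≥ 6) = 1 - P(X ≤ 5).

P(X ≤ 5) = 0.765843
P(X ≥ 6) = 1 - 0.765843 = 0.234157

So there's approximately a 23.4% chance that X is at least 6.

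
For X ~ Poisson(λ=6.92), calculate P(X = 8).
0.128828

We have X ~ Poisson(λ=6.92).

For a Poisson distribution, the PMF gives us the probability of each outcome.

Using the PMF formula:
P(X = 8) = 0.128828

Rounded to 4 decimal places: 0.1288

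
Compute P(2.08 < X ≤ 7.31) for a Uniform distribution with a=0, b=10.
0.523000

We have X ~ Uniform(a=0, b=10).

To find P(2.08 < X ≤ 7.31), we use:
P(2.08 < X ≤ 7.31) = P(X ≤ 7.31) - P(X ≤ 2.08)
                 = F(7.31) - F(2.08)
                 = 0.731000 - 0.208000
                 = 0.523000

So there's approximately a 52.3% chance that X falls in this range.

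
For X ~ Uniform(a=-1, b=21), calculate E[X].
10.0000

We have X ~ Uniform(a=-1, b=21).

For a Uniform distribution with a=-1, b=21:
E[X] = 10.0000

This is the expected (average) value of X.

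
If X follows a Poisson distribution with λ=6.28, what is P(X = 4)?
0.121411

We have X ~ Poisson(λ=6.28).

For a Poisson distribution, the PMF gives us the probability of each outcome.

Using the PMF formula:
P(X = 4) = 0.121411

Rounded to 4 decimal places: 0.1214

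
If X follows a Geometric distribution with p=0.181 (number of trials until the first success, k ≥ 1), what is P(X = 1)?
0.181000

We have X ~ Geometric(p=0.181) (number of trials until the first success, k ≥ 1).

For a Geometric distribution, the PMF gives us the probability of each outcome.

Using the PMF formula:
P(X = 1) = 0.181000

Rounded to 4 decimal places: 0.1810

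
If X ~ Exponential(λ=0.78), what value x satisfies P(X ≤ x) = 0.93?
3.4093

We have X ~ Exponential(λ=0.78).

We want to find x such that P(X ≤ x) = 0.93.

This is the 93rd percentile, which means 93% of values fall below this point.

Using the inverse CDF (quantile function):
x = F⁻¹(0.93) = 3.4093

Verification: P(X ≤ 3.4093) = 0.93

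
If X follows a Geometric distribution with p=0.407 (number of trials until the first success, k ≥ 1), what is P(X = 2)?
0.241351

We have X ~ Geometric(p=0.407) (number of trials until the first success, k ≥ 1).

For a Geometric distribution, the PMF gives us the probability of each outcome.

Using the PMF formula:
P(X = 2) = 0.241351

Rounded to 4 decimal places: 0.2414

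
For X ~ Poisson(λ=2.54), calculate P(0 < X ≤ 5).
0.876387

We have X ~ Poisson(λ=2.54).

To find P(0 < X ≤ 5), we use:
P(0 < X ≤ 5) = P(X ≤ 5) - P(X ≤ 0)
                 = F(5) - F(0)
                 = 0.955253 - 0.078866
                 = 0.876387

So there's approximately a 87.6% chance that X falls in this range.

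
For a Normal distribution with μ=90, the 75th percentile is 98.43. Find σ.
σ = 12.4983

For X ~ Normal(μ, σ), the p-th percentile satisfies x = μ + z_p × σ,
where z_p = Φ⁻¹(p) is the standard normal quantile.

Step 1: z_{0.75} = Φ⁻¹(0.75) = 0.6745

Step 2: Solve for σ:
98.43 = 90 + 0.6745 × σ
σ = (98.43 - 90) / 0.6745
σ = 8.43 / 0.6745
σ = 12.4983

Verification: μ + z × σ = 90 + 0.6745 × 12.4983 = 98.43 ✓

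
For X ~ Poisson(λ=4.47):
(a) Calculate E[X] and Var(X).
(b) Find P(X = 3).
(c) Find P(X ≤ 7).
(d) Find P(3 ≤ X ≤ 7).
(a) E[X] = 4.4700, Var(X) = 4.4700
(b) P(X = 3) = 0.170402
(c) P(X ≤ 7) = 0.915864
(d) P(3 ≤ X ≤ 7) = 0.738883

We have X ~ Poisson(λ=4.47).

(a) Moments:
E[X] = 4.4700
Var(X) = 4.4700
σ = √Var(X) = 2.1142

(b) Point probability using PMF:
P(X = 3) = 0.170402

(c) Cumulative probability using CDF:
P(X ≤ 7) = F(7) = 0.915864

(d) Range probability:
P(3 ≤ X ≤ 7) = P(X ≤ 7) - P(X ≤ 2)
                   = F(7) - F(2)
                   = 0.915864 - 0.176981
                   = 0.738883

This means approximately 73.9% of outcomes fall in the interval [3, 7].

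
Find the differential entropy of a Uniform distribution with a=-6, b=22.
3.3322 nats

We have X ~ Uniform(a=-6, b=22).

The differential entropy measures the uncertainty or information content of the distribution.

For a Uniform distribution with a=-6, b=22:
h(X) = 3.3322 nats

(In bits, this would be 4.8074 bits.)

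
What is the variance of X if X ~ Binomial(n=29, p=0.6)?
6.9600

We have X ~ Binomial(n=29, p=0.6).

For a Binomial distribution with n=29, p=0.6:
Var(X) = 6.9600

The variance measures the spread of the distribution around the mean.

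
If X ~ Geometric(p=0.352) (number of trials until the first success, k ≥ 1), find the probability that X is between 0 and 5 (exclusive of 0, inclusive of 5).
0.885745

We have X ~ Geometric(p=0.352) (number of trials until the first success, k ≥ 1).

To find P(0 < X ≤ 5), we use:
P(0 < X ≤ 5) = P(X ≤ 5) - P(X ≤ 0)
                 = F(5) - F(0)
                 = 0.885745 - 0.000000
                 = 0.885745

So there's approximately a 88.6% chance that X falls in this range.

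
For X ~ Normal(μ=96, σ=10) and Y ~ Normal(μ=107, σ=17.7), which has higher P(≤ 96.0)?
X has higher probability (P(X ≤ 96.0) = 0.5000 > P(Y ≤ 96.0) = 0.2671)

Compute P(≤ 96.0) for each distribution:

X ~ Normal(μ=96, σ=10):
P(X ≤ 96.0) = 0.5000

Y ~ Normal(μ=107, σ=17.7):
P(Y ≤ 96.0) = 0.2671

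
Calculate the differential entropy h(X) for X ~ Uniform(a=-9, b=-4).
1.6094 nats

We have X ~ Uniform(a=-9, b=-4).

The differential entropy measures the uncertainty or information content of the distribution.

For a Uniform distribution with a=-9, b=-4:
h(X) = 1.6094 nats

(In bits, this would be 2.3219 bits.)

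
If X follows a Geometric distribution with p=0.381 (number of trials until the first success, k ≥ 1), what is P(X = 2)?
0.235839

We have X ~ Geometric(p=0.381) (number of trials until the first success, k ≥ 1).

For a Geometric distribution, the PMF gives us the probability of each outcome.

Using the PMF formula:
P(X = 2) = 0.235839

Rounded to 4 decimal places: 0.2358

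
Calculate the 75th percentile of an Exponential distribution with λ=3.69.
0.3757

We have X ~ Exponential(λ=3.69).

We want to find x such that P(X ≤ x) = 0.75.

This is the 75th percentile, which means 75% of values fall below this point.

Using the inverse CDF (quantile function):
x = F⁻¹(0.75) = 0.3757

Verification: P(X ≤ 0.3757) = 0.75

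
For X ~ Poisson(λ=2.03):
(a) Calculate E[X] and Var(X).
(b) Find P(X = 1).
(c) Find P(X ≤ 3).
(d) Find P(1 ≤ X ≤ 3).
(a) E[X] = 2.0300, Var(X) = 2.0300
(b) P(X = 1) = 0.266611
(c) P(X ≤ 3) = 0.851670
(d) P(1 ≤ X ≤ 3) = 0.720334

We have X ~ Poisson(λ=2.03).

(a) Moments:
E[X] = 2.0300
Var(X) = 2.0300
σ = √Var(X) = 1.4248

(b) Point probability using PMF:
P(X = 1) = 0.266611

(c) Cumulative probability using CDF:
P(X ≤ 3) = F(3) = 0.851670

(d) Range probability:
P(1 ≤ X ≤ 3) = P(X ≤ 3) - P(X ≤ 0)
                   = F(3) - F(0)
                   = 0.851670 - 0.131336
                   = 0.720334

This means approximately 72.0% of outcomes fall in the interval [1, 3].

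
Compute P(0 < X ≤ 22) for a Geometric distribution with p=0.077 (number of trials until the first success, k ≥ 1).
0.828432

We have X ~ Geometric(p=0.077) (number of trials until the first success, k ≥ 1).

To find P(0 < X ≤ 22), we use:
P(0 < X ≤ 22) = P(X ≤ 22) - P(X ≤ 0)
                 = F(22) - F(0)
                 = 0.828432 - 0.000000
                 = 0.828432

So there's approximately a 82.8% chance that X falls in this range.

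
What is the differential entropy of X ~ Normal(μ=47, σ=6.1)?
3.2272 nats

We have X ~ Normal(μ=47, σ=6.1).

The differential entropy measures the uncertainty or information content of the distribution.

For a Normal distribution with μ=47, σ=6.1:
h(X) = 3.2272 nats

(In bits, this would be 4.6559 bits.)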